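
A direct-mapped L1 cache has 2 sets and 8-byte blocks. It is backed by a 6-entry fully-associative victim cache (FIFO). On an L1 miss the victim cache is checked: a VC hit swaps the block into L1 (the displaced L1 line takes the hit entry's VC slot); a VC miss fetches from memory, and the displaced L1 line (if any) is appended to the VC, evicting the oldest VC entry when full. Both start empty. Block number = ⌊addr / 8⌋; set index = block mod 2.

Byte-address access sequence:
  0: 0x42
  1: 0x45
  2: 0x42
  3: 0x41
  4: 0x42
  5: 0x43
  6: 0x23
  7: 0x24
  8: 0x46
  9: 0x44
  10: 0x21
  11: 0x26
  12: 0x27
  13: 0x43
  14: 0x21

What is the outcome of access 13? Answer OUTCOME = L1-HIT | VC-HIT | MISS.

OUTCOME = VC-HIT

#0 0x42→b8/s0 MISS; vc=[]
#1 0x45→b8/s0 L1-HIT; vc=[]
#2 0x42→b8/s0 L1-HIT; vc=[]
#3 0x41→b8/s0 L1-HIT; vc=[]
#4 0x42→b8/s0 L1-HIT; vc=[]
#5 0x43→b8/s0 L1-HIT; vc=[]
#6 0x23→b4/s0 MISS; vc=[8]
#7 0x24→b4/s0 L1-HIT; vc=[8]
#8 0x46→b8/s0 VC-HIT; vc=[4]
#9 0x44→b8/s0 L1-HIT; vc=[4]
#10 0x21→b4/s0 VC-HIT; vc=[8]
#11 0x26→b4/s0 L1-HIT; vc=[8]
#12 0x27→b4/s0 L1-HIT; vc=[8]
#13 0x43→b8/s0 VC-HIT; vc=[4]
#14 0x21→b4/s0 VC-HIT; vc=[8]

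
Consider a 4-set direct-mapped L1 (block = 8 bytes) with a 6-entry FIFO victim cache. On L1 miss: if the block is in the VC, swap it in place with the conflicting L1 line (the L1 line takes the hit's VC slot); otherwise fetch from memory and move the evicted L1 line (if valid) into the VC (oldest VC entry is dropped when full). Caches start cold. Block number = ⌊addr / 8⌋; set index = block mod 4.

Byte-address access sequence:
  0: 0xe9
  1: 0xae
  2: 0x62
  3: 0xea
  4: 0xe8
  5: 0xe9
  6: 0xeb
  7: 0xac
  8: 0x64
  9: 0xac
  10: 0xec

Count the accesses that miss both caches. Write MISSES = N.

MISSES = 3

#0 0xe9→b29/s1 MISS; vc=[]
#1 0xae→b21/s1 MISS; vc=[29]
#2 0x62→b12/s0 MISS; vc=[29]
#3 0xea→b29/s1 VC-HIT; vc=[21]
#4 0xe8→b29/s1 L1-HIT; vc=[21]
#5 0xe9→b29/s1 L1-HIT; vc=[21]
#6 0xeb→b29/s1 L1-HIT; vc=[21]
#7 0xac→b21/s1 VC-HIT; vc=[29]
#8 0x64→b12/s0 L1-HIT; vc=[29]
#9 0xac→b21/s1 L1-HIT; vc=[29]
#10 0xec→b29/s1 VC-HIT; vc=[21]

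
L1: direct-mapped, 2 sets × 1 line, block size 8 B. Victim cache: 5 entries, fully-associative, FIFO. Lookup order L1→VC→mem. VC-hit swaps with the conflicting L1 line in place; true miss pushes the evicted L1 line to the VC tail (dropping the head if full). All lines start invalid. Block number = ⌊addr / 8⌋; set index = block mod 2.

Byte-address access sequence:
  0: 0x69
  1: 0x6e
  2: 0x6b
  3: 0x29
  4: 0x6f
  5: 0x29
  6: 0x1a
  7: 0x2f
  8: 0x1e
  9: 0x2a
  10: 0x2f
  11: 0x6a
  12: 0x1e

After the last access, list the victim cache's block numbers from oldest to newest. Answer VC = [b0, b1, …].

#0 0x69→b13/s1 MISS; vc=[]
#1 0x6e→b13/s1 L1-HIT; vc=[]
#2 0x6b→b13/s1 L1-HIT; vc=[]
#3 0x29→b5/s1 MISS; vc=[13]
#4 0x6f→b13/s1 VC-HIT; vc=[5]
#5 0x29→b5/s1 VC-HIT; vc=[13]
#6 0x1a→b3/s1 MISS; vc=[13,5]
#7 0x2f→b5/s1 VC-HIT; vc=[13,3]
#8 0x1e→b3/s1 VC-HIT; vc=[13,5]
#9 0x2a→b5/s1 VC-HIT; vc=[13,3]
#10 0x2f→b5/s1 L1-HIT; vc=[13,3]
#11 0x6a→b13/s1 VC-HIT; vc=[5,3]
#12 0x1e→b3/s1 VC-HIT; vc=[5,13]

VC = [5, 13]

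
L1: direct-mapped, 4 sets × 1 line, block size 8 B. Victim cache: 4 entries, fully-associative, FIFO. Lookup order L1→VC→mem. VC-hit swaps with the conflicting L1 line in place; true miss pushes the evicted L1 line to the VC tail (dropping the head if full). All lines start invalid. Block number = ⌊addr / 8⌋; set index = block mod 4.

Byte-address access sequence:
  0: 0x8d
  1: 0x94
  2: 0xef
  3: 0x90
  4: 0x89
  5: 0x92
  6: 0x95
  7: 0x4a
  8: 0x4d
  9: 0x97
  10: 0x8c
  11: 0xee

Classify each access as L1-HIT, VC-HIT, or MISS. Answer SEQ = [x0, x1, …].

SEQ = [MISS, MISS, MISS, L1-HIT, VC-HIT, L1-HIT, L1-HIT, MISS, L1-HIT, L1-HIT, VC-HIT, VC-HIT]

#0 0x8d→b17/s1 MISS; vc=[]
#1 0x94→b18/s2 MISS; vc=[]
#2 0xef→b29/s1 MISS; vc=[17]
#3 0x90→b18/s2 L1-HIT; vc=[17]
#4 0x89→b17/s1 VC-HIT; vc=[29]
#5 0x92→b18/s2 L1-HIT; vc=[29]
#6 0x95→b18/s2 L1-HIT; vc=[29]
#7 0x4a→b9/s1 MISS; vc=[29,17]
#8 0x4d→b9/s1 L1-HIT; vc=[29,17]
#9 0x97→b18/s2 L1-HIT; vc=[29,17]
#10 0x8c→b17/s1 VC-HIT; vc=[29,9]
#11 0xee→b29/s1 VC-HIT; vc=[17,9]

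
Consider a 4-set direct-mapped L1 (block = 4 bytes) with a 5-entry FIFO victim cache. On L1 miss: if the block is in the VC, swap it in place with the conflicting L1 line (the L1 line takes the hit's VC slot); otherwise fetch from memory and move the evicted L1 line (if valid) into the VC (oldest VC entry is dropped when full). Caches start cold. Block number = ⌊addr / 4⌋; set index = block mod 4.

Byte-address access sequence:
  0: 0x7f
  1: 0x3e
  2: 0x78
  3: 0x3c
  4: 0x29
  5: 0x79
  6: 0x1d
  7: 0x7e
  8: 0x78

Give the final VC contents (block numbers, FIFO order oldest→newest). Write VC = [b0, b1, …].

  [0] addr=0x7f blk=31 s=3: MISS | VC []
  [1] addr=0x3e blk=15 s=3: MISS | VC [31]
  [2] addr=0x78 blk=30 s=2: MISS | VC [31]
  [3] addr=0x3c blk=15 s=3: L1-HIT | VC [31]
  [4] addr=0x29 blk=10 s=2: MISS | VC [31, 30]
  [5] addr=0x79 blk=30 s=2: VC-HIT | VC [31, 10]
  [6] addr=0x1d blk=7 s=3: MISS | VC [31, 10, 15]
  [7] addr=0x7e blk=31 s=3: VC-HIT | VC [7, 10, 15]
  [8] addr=0x78 blk=30 s=2: L1-HIT | VC [7, 10, 15]

VC = [7, 10, 15]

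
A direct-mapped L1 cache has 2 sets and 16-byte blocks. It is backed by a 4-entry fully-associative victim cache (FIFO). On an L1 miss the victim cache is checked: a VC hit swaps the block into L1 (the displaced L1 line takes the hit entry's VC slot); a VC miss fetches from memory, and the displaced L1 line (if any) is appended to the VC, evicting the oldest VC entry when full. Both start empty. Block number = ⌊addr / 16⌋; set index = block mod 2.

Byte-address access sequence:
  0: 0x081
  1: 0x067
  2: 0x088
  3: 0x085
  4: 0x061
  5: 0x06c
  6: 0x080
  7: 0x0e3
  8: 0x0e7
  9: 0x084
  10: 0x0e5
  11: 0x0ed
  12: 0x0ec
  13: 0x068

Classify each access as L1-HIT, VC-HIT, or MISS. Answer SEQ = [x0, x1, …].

  [0] addr=0x81 blk=8 s=0: MISS | VC []
  [1] addr=0x67 blk=6 s=0: MISS | VC [8]
  [2] addr=0x88 blk=8 s=0: VC-HIT | VC [6]
  [3] addr=0x85 blk=8 s=0: L1-HIT | VC [6]
  [4] addr=0x61 blk=6 s=0: VC-HIT | VC [8]
  [5] addr=0x6c blk=6 s=0: L1-HIT | VC [8]
  [6] addr=0x80 blk=8 s=0: VC-HIT | VC [6]
  [7] addr=0xe3 blk=14 s=0: MISS | VC [6, 8]
  [8] addr=0xe7 blk=14 s=0: L1-HIT | VC [6, 8]
  [9] addr=0x84 blk=8 s=0: VC-HIT | VC [6, 14]
  [10] addr=0xe5 blk=14 s=0: VC-HIT | VC [6, 8]
  [11] addr=0xed blk=14 s=0: L1-HIT | VC [6, 8]
  [12] addr=0xec blk=14 s=0: L1-HIT | VC [6, 8]
  [13] addr=0x68 blk=6 s=0: VC-HIT | VC [14, 8]

SEQ = [MISS, MISS, VC-HIT, L1-HIT, VC-HIT, L1-HIT, VC-HIT, MISS, L1-HIT, VC-HIT, VC-HIT, L1-HIT, L1-HIT, VC-HIT]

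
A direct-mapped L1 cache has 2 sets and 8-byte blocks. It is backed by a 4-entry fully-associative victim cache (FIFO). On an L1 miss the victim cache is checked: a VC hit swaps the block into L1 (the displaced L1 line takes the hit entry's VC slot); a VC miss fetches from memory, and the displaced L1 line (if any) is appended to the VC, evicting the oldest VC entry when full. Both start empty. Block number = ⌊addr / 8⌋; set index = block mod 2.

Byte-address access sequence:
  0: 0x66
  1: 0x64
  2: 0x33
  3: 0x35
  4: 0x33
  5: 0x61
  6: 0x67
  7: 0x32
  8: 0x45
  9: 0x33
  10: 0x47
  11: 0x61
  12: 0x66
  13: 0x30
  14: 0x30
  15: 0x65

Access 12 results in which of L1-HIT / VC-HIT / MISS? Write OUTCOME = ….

OUTCOME = L1-HIT

0: 0x66 (blk 12, set 0) → MISS  vc=[]
1: 0x64 (blk 12, set 0) → L1-HIT  vc=[]
2: 0x33 (blk 6, set 0) → MISS  vc=[12]
3: 0x35 (blk 6, set 0) → L1-HIT  vc=[12]
4: 0x33 (blk 6, set 0) → L1-HIT  vc=[12]
5: 0x61 (blk 12, set 0) → VC-HIT  vc=[6]
6: 0x67 (blk 12, set 0) → L1-HIT  vc=[6]
7: 0x32 (blk 6, set 0) → VC-HIT  vc=[12]
8: 0x45 (blk 8, set 0) → MISS  vc=[12, 6]
9: 0x33 (blk 6, set 0) → VC-HIT  vc=[12, 8]
10: 0x47 (blk 8, set 0) → VC-HIT  vc=[12, 6]
11: 0x61 (blk 12, set 0) → VC-HIT  vc=[8, 6]
12: 0x66 (blk 12, set 0) → L1-HIT  vc=[8, 6]
13: 0x30 (blk 6, set 0) → VC-HIT  vc=[8, 12]
14: 0x30 (blk 6, set 0) → L1-HIT  vc=[8, 12]
15: 0x65 (blk 12, set 0) → VC-HIT  vc=[8, 6]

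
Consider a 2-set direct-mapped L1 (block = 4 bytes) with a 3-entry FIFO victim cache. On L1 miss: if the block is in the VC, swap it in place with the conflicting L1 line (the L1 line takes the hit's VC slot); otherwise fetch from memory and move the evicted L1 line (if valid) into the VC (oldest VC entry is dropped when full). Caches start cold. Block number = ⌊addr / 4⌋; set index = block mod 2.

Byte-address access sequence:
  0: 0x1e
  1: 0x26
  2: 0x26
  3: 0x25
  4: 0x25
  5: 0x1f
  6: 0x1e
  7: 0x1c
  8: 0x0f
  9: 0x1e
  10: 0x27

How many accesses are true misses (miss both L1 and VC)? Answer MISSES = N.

#0 0x1e→b7/s1 MISS; vc=[]
#1 0x26→b9/s1 MISS; vc=[7]
#2 0x26→b9/s1 L1-HIT; vc=[7]
#3 0x25→b9/s1 L1-HIT; vc=[7]
#4 0x25→b9/s1 L1-HIT; vc=[7]
#5 0x1f→b7/s1 VC-HIT; vc=[9]
#6 0x1e→b7/s1 L1-HIT; vc=[9]
#7 0x1c→b7/s1 L1-HIT; vc=[9]
#8 0xf→b3/s1 MISS; vc=[9,7]
#9 0x1e→b7/s1 VC-HIT; vc=[9,3]
#10 0x27→b9/s1 VC-HIT; vc=[7,3]

MISSES = 3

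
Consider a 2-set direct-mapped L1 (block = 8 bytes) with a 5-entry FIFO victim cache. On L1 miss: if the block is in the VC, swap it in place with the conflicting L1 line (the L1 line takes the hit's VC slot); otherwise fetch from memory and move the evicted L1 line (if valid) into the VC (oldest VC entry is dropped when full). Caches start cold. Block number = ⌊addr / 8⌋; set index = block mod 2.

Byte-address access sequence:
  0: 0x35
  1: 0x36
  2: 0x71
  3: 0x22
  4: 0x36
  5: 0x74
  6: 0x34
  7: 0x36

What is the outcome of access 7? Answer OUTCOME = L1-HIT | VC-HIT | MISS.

OUTCOME = L1-HIT

  [0] addr=0x35 blk=6 s=0: MISS | VC []
  [1] addr=0x36 blk=6 s=0: L1-HIT | VC []
  [2] addr=0x71 blk=14 s=0: MISS | VC [6]
  [3] addr=0x22 blk=4 s=0: MISS | VC [6, 14]
  [4] addr=0x36 blk=6 s=0: VC-HIT | VC [4, 14]
  [5] addr=0x74 blk=14 s=0: VC-HIT | VC [4, 6]
  [6] addr=0x34 blk=6 s=0: VC-HIT | VC [4, 14]
  [7] addr=0x36 blk=6 s=0: L1-HIT | VC [4, 14]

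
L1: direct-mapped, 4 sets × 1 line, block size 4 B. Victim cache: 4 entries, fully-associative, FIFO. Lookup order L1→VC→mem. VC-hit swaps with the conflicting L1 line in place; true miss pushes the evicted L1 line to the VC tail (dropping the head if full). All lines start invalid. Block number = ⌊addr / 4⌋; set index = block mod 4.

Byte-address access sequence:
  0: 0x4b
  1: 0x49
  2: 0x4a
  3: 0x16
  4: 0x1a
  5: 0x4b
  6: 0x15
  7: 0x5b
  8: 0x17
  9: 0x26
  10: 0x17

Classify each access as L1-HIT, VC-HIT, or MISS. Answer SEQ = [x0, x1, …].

  [0] addr=0x4b blk=18 s=2: MISS | VC []
  [1] addr=0x49 blk=18 s=2: L1-HIT | VC []
  [2] addr=0x4a blk=18 s=2: L1-HIT | VC []
  [3] addr=0x16 blk=5 s=1: MISS | VC []
  [4] addr=0x1a blk=6 s=2: MISS | VC [18]
  [5] addr=0x4b blk=18 s=2: VC-HIT | VC [6]
  [6] addr=0x15 blk=5 s=1: L1-HIT | VC [6]
  [7] addr=0x5b blk=22 s=2: MISS | VC [6, 18]
  [8] addr=0x17 blk=5 s=1: L1-HIT | VC [6, 18]
  [9] addr=0x26 blk=9 s=1: MISS | VC [6, 18, 5]
  [10] addr=0x17 blk=5 s=1: VC-HIT | VC [6, 18, 9]

SEQ = [MISS, L1-HIT, L1-HIT, MISS, MISS, VC-HIT, L1-HIT, MISS, L1-HIT, MISS, VC-HIT]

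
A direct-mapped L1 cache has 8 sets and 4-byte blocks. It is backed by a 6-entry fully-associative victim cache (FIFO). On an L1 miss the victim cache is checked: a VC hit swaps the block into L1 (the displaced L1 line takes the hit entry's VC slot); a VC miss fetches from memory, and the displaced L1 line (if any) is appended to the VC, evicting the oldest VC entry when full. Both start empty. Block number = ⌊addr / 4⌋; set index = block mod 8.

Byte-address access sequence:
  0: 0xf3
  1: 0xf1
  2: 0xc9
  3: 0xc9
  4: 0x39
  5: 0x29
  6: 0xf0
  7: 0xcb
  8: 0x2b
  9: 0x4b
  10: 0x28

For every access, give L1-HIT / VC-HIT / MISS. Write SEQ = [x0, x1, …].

SEQ = [MISS, L1-HIT, MISS, L1-HIT, MISS, MISS, L1-HIT, VC-HIT, VC-HIT, MISS, VC-HIT]

#0 0xf3→b60/s4 MISS; vc=[]
#1 0xf1→b60/s4 L1-HIT; vc=[]
#2 0xc9→b50/s2 MISS; vc=[]
#3 0xc9→b50/s2 L1-HIT; vc=[]
#4 0x39→b14/s6 MISS; vc=[]
#5 0x29→b10/s2 MISS; vc=[50]
#6 0xf0→b60/s4 L1-HIT; vc=[50]
#7 0xcb→b50/s2 VC-HIT; vc=[10]
#8 0x2b→b10/s2 VC-HIT; vc=[50]
#9 0x4b→b18/s2 MISS; vc=[50,10]
#10 0x28→b10/s2 VC-HIT; vc=[50,18]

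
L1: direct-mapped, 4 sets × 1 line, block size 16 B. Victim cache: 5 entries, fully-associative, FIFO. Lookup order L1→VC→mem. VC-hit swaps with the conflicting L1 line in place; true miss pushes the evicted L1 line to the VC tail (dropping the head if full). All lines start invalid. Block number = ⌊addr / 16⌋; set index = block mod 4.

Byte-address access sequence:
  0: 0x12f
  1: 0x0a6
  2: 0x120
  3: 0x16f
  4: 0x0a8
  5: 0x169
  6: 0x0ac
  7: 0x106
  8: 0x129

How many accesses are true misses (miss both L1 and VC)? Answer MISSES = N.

MISSES = 4

  [0] addr=0x12f blk=18 s=2: MISS | VC []
  [1] addr=0xa6 blk=10 s=2: MISS | VC [18]
  [2] addr=0x120 blk=18 s=2: VC-HIT | VC [10]
  [3] addr=0x16f blk=22 s=2: MISS | VC [10, 18]
  [4] addr=0xa8 blk=10 s=2: VC-HIT | VC [22, 18]
  [5] addr=0x169 blk=22 s=2: VC-HIT | VC [10, 18]
  [6] addr=0xac blk=10 s=2: VC-HIT | VC [22, 18]
  [7] addr=0x106 blk=16 s=0: MISS | VC [22, 18]
  [8] addr=0x129 blk=18 s=2: VC-HIT | VC [22, 10]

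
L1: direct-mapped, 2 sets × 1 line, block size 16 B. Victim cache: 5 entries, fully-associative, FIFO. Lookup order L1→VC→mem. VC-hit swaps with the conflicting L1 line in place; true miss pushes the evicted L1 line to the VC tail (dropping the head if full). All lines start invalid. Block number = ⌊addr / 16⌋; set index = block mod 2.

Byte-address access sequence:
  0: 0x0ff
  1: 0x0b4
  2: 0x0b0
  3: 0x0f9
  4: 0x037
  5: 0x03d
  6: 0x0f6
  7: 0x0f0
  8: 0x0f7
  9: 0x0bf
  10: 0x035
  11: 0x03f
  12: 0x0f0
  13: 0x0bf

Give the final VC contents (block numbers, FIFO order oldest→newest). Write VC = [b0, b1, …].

VC = [3, 15]

  [0] addr=0xff blk=15 s=1: MISS | VC []
  [1] addr=0xb4 blk=11 s=1: MISS | VC [15]
  [2] addr=0xb0 blk=11 s=1: L1-HIT | VC [15]
  [3] addr=0xf9 blk=15 s=1: VC-HIT | VC [11]
  [4] addr=0x37 blk=3 s=1: MISS | VC [11, 15]
  [5] addr=0x3d blk=3 s=1: L1-HIT | VC [11, 15]
  [6] addr=0xf6 blk=15 s=1: VC-HIT | VC [11, 3]
  [7] addr=0xf0 blk=15 s=1: L1-HIT | VC [11, 3]
  [8] addr=0xf7 blk=15 s=1: L1-HIT | VC [11, 3]
  [9] addr=0xbf blk=11 s=1: VC-HIT | VC [15, 3]
  [10] addr=0x35 blk=3 s=1: VC-HIT | VC [15, 11]
  [11] addr=0x3f blk=3 s=1: L1-HIT | VC [15, 11]
  [12] addr=0xf0 blk=15 s=1: VC-HIT | VC [3, 11]
  [13] addr=0xbf blk=11 s=1: VC-HIT | VC [3, 15]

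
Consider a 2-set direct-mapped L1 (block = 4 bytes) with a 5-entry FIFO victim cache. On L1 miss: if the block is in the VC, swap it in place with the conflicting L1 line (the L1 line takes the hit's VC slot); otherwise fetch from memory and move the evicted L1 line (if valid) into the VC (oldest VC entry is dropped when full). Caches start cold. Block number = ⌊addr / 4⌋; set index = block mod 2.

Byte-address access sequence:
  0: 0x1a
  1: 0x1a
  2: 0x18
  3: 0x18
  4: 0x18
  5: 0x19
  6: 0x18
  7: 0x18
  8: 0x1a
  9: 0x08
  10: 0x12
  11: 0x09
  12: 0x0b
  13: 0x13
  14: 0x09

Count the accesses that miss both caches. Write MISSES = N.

#0 0x1a→b6/s0 MISS; vc=[]
#1 0x1a→b6/s0 L1-HIT; vc=[]
#2 0x18→b6/s0 L1-HIT; vc=[]
#3 0x18→b6/s0 L1-HIT; vc=[]
#4 0x18→b6/s0 L1-HIT; vc=[]
#5 0x19→b6/s0 L1-HIT; vc=[]
#6 0x18→b6/s0 L1-HIT; vc=[]
#7 0x18→b6/s0 L1-HIT; vc=[]
#8 0x1a→b6/s0 L1-HIT; vc=[]
#9 0x8→b2/s0 MISS; vc=[6]
#10 0x12→b4/s0 MISS; vc=[6,2]
#11 0x9→b2/s0 VC-HIT; vc=[6,4]
#12 0xb→b2/s0 L1-HIT; vc=[6,4]
#13 0x13→b4/s0 VC-HIT; vc=[6,2]
#14 0x9→b2/s0 VC-HIT; vc=[6,4]

MISSES = 3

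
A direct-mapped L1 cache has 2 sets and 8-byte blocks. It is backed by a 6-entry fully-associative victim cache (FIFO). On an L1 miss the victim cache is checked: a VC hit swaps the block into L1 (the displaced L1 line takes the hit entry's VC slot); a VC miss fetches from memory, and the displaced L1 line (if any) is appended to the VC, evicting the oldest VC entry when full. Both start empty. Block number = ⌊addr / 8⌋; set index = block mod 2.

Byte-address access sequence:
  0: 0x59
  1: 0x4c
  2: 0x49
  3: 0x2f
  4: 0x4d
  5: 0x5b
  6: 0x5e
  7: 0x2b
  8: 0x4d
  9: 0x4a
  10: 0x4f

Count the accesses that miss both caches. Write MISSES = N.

MISSES = 3

#0 0x59→b11/s1 MISS; vc=[]
#1 0x4c→b9/s1 MISS; vc=[11]
#2 0x49→b9/s1 L1-HIT; vc=[11]
#3 0x2f→b5/s1 MISS; vc=[11,9]
#4 0x4d→b9/s1 VC-HIT; vc=[11,5]
#5 0x5b→b11/s1 VC-HIT; vc=[9,5]
#6 0x5e→b11/s1 L1-HIT; vc=[9,5]
#7 0x2b→b5/s1 VC-HIT; vc=[9,11]
#8 0x4d→b9/s1 VC-HIT; vc=[5,11]
#9 0x4a→b9/s1 L1-HIT; vc=[5,11]
#10 0x4f→b9/s1 L1-HIT; vc=[5,11]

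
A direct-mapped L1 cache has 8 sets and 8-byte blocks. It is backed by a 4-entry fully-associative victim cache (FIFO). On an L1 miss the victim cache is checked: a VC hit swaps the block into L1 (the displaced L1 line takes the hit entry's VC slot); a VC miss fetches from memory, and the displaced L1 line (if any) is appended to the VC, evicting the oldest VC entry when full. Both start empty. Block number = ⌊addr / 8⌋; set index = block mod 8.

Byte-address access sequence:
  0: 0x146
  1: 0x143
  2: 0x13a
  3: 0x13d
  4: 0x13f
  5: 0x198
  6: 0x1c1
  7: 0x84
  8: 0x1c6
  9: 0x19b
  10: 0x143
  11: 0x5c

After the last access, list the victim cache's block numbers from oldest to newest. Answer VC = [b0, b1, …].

VC = [56, 16, 51]

#0 0x146→b40/s0 MISS; vc=[]
#1 0x143→b40/s0 L1-HIT; vc=[]
#2 0x13a→b39/s7 MISS; vc=[]
#3 0x13d→b39/s7 L1-HIT; vc=[]
#4 0x13f→b39/s7 L1-HIT; vc=[]
#5 0x198→b51/s3 MISS; vc=[]
#6 0x1c1→b56/s0 MISS; vc=[40]
#7 0x84→b16/s0 MISS; vc=[40,56]
#8 0x1c6→b56/s0 VC-HIT; vc=[40,16]
#9 0x19b→b51/s3 L1-HIT; vc=[40,16]
#10 0x143→b40/s0 VC-HIT; vc=[56,16]
#11 0x5c→b11/s3 MISS; vc=[56,16,51]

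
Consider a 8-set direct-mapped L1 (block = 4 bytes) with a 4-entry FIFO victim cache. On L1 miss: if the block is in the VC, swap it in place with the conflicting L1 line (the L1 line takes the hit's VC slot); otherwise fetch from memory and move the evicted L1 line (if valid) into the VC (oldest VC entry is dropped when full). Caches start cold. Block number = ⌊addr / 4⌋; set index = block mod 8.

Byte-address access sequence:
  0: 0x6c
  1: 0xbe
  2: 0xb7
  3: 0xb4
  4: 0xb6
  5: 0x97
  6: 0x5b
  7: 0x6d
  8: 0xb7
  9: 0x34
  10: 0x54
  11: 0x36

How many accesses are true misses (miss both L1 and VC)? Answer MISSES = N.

MISSES = 7

0: 0x6c (blk 27, set 3) → MISS  vc=[]
1: 0xbe (blk 47, set 7) → MISS  vc=[]
2: 0xb7 (blk 45, set 5) → MISS  vc=[]
3: 0xb4 (blk 45, set 5) → L1-HIT  vc=[]
4: 0xb6 (blk 45, set 5) → L1-HIT  vc=[]
5: 0x97 (blk 37, set 5) → MISS  vc=[45]
6: 0x5b (blk 22, set 6) → MISS  vc=[45]
7: 0x6d (blk 27, set 3) → L1-HIT  vc=[45]
8: 0xb7 (blk 45, set 5) → VC-HIT  vc=[37]
9: 0x34 (blk 13, set 5) → MISS  vc=[37, 45]
10: 0x54 (blk 21, set 5) → MISS  vc=[37, 45, 13]
11: 0x36 (blk 13, set 5) → VC-HIT  vc=[37, 45, 21]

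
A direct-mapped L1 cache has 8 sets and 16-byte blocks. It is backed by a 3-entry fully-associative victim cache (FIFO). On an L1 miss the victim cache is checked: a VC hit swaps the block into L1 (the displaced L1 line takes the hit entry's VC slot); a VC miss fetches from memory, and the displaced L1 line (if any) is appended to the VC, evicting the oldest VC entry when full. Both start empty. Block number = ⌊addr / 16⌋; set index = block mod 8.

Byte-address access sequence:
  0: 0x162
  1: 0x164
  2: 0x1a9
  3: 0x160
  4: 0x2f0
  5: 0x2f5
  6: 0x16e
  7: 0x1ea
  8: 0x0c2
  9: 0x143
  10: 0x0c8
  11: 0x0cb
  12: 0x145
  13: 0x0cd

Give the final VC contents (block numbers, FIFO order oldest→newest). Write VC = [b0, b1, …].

VC = [22, 20]

#0 0x162→b22/s6 MISS; vc=[]
#1 0x164→b22/s6 L1-HIT; vc=[]
#2 0x1a9→b26/s2 MISS; vc=[]
#3 0x160→b22/s6 L1-HIT; vc=[]
#4 0x2f0→b47/s7 MISS; vc=[]
#5 0x2f5→b47/s7 L1-HIT; vc=[]
#6 0x16e→b22/s6 L1-HIT; vc=[]
#7 0x1ea→b30/s6 MISS; vc=[22]
#8 0xc2→b12/s4 MISS; vc=[22]
#9 0x143→b20/s4 MISS; vc=[22,12]
#10 0xc8→b12/s4 VC-HIT; vc=[22,20]
#11 0xcb→b12/s4 L1-HIT; vc=[22,20]
#12 0x145→b20/s4 VC-HIT; vc=[22,12]
#13 0xcd→b12/s4 VC-HIT; vc=[22,20]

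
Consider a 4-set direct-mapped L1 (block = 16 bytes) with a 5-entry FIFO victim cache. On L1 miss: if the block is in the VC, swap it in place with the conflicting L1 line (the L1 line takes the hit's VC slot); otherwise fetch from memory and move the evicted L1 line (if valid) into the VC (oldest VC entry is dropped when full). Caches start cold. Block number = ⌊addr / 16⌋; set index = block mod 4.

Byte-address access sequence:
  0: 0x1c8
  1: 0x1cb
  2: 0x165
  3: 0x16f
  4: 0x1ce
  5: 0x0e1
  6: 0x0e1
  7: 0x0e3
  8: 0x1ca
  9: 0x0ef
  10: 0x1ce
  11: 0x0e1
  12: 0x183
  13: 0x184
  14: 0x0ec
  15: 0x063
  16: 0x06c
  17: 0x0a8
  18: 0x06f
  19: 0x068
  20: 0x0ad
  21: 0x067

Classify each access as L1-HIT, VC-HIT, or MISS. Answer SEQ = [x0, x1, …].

  [0] addr=0x1c8 blk=28 s=0: MISS | VC []
  [1] addr=0x1cb blk=28 s=0: L1-HIT | VC []
  [2] addr=0x165 blk=22 s=2: MISS | VC []
  [3] addr=0x16f blk=22 s=2: L1-HIT | VC []
  [4] addr=0x1ce blk=28 s=0: L1-HIT | VC []
  [5] addr=0xe1 blk=14 s=2: MISS | VC [22]
  [6] addr=0xe1 blk=14 s=2: L1-HIT | VC [22]
  [7] addr=0xe3 blk=14 s=2: L1-HIT | VC [22]
  [8] addr=0x1ca blk=28 s=0: L1-HIT | VC [22]
  [9] addr=0xef blk=14 s=2: L1-HIT | VC [22]
  [10] addr=0x1ce blk=28 s=0: L1-HIT | VC [22]
  [11] addr=0xe1 blk=14 s=2: L1-HIT | VC [22]
  [12] addr=0x183 blk=24 s=0: MISS | VC [22, 28]
  [13] addr=0x184 blk=24 s=0: L1-HIT | VC [22, 28]
  [14] addr=0xec blk=14 s=2: L1-HIT | VC [22, 28]
  [15] addr=0x63 blk=6 s=2: MISS | VC [22, 28, 14]
  [16] addr=0x6c blk=6 s=2: L1-HIT | VC [22, 28, 14]
  [17] addr=0xa8 blk=10 s=2: MISS | VC [22, 28, 14, 6]
  [18] addr=0x6f blk=6 s=2: VC-HIT | VC [22, 28, 14, 10]
  [19] addr=0x68 blk=6 s=2: L1-HIT | VC [22, 28, 14, 10]
  [20] addr=0xad blk=10 s=2: VC-HIT | VC [22, 28, 14, 6]
  [21] addr=0x67 blk=6 s=2: VC-HIT | VC [22, 28, 14, 10]

SEQ = [MISS, L1-HIT, MISS, L1-HIT, L1-HIT, MISS, L1-HIT, L1-HIT, L1-HIT, L1-HIT, L1-HIT, L1-HIT, MISS, L1-HIT, L1-HIT, MISS, L1-HIT, MISS, VC-HIT, L1-HIT, VC-HIT, VC-HIT]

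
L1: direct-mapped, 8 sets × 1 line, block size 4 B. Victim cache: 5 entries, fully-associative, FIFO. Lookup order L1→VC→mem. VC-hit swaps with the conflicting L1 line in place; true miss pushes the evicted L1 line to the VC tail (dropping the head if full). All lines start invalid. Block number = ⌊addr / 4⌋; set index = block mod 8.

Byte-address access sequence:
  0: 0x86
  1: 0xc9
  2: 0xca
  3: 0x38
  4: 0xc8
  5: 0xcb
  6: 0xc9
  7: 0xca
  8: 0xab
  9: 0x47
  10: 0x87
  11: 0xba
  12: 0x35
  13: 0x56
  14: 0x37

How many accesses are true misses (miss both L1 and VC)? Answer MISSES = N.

MISSES = 8

  [0] addr=0x86 blk=33 s=1: MISS | VC []
  [1] addr=0xc9 blk=50 s=2: MISS | VC []
  [2] addr=0xca blk=50 s=2: L1-HIT | VC []
  [3] addr=0x38 blk=14 s=6: MISS | VC []
  [4] addr=0xc8 blk=50 s=2: L1-HIT | VC []
  [5] addr=0xcb blk=50 s=2: L1-HIT | VC []
  [6] addr=0xc9 blk=50 s=2: L1-HIT | VC []
  [7] addr=0xca blk=50 s=2: L1-HIT | VC []
  [8] addr=0xab blk=42 s=2: MISS | VC [50]
  [9] addr=0x47 blk=17 s=1: MISS | VC [50, 33]
  [10] addr=0x87 blk=33 s=1: VC-HIT | VC [50, 17]
  [11] addr=0xba blk=46 s=6: MISS | VC [50, 17, 14]
  [12] addr=0x35 blk=13 s=5: MISS | VC [50, 17, 14]
  [13] addr=0x56 blk=21 s=5: MISS | VC [50, 17, 14, 13]
  [14] addr=0x37 blk=13 s=5: VC-HIT | VC [50, 17, 14, 21]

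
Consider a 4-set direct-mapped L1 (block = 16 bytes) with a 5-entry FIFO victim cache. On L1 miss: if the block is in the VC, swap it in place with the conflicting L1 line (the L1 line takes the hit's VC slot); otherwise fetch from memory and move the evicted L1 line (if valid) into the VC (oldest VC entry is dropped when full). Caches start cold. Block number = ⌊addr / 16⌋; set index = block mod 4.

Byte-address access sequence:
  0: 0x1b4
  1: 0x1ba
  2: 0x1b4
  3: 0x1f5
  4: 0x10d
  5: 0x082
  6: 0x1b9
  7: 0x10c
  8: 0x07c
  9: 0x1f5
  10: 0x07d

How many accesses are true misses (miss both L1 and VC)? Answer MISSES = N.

  [0] addr=0x1b4 blk=27 s=3: MISS | VC []
  [1] addr=0x1ba blk=27 s=3: L1-HIT | VC []
  [2] addr=0x1b4 blk=27 s=3: L1-HIT | VC []
  [3] addr=0x1f5 blk=31 s=3: MISS | VC [27]
  [4] addr=0x10d blk=16 s=0: MISS | VC [27]
  [5] addr=0x82 blk=8 s=0: MISS | VC [27, 16]
  [6] addr=0x1b9 blk=27 s=3: VC-HIT | VC [31, 16]
  [7] addr=0x10c blk=16 s=0: VC-HIT | VC [31, 8]
  [8] addr=0x7c blk=7 s=3: MISS | VC [31, 8, 27]
  [9] addr=0x1f5 blk=31 s=3: VC-HIT | VC [7, 8, 27]
  [10] addr=0x7d blk=7 s=3: VC-HIT | VC [31, 8, 27]

MISSES = 5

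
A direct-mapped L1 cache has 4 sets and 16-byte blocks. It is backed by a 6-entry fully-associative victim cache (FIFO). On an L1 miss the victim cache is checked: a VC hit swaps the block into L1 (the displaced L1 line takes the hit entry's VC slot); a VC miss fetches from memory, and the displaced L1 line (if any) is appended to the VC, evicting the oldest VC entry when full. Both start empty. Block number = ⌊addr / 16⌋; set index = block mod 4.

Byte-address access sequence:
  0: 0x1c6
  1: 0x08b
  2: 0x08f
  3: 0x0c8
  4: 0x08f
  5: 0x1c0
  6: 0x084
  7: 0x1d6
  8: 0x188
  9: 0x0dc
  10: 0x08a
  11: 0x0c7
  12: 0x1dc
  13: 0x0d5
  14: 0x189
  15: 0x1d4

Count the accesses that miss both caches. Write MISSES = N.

  [0] addr=0x1c6 blk=28 s=0: MISS | VC []
  [1] addr=0x8b blk=8 s=0: MISS | VC [28]
  [2] addr=0x8f blk=8 s=0: L1-HIT | VC [28]
  [3] addr=0xc8 blk=12 s=0: MISS | VC [28, 8]
  [4] addr=0x8f blk=8 s=0: VC-HIT | VC [28, 12]
  [5] addr=0x1c0 blk=28 s=0: VC-HIT | VC [8, 12]
  [6] addr=0x84 blk=8 s=0: VC-HIT | VC [28, 12]
  [7] addr=0x1d6 blk=29 s=1: MISS | VC [28, 12]
  [8] addr=0x188 blk=24 s=0: MISS | VC [28, 12, 8]
  [9] addr=0xdc blk=13 s=1: MISS | VC [28, 12, 8, 29]
  [10] addr=0x8a blk=8 s=0: VC-HIT | VC [28, 12, 24, 29]
  [11] addr=0xc7 blk=12 s=0: VC-HIT | VC [28, 8, 24, 29]
  [12] addr=0x1dc blk=29 s=1: VC-HIT | VC [28, 8, 24, 13]
  [13] addr=0xd5 blk=13 s=1: VC-HIT | VC [28, 8, 24, 29]
  [14] addr=0x189 blk=24 s=0: VC-HIT | VC [28, 8, 12, 29]
  [15] addr=0x1d4 blk=29 s=1: VC-HIT | VC [28, 8, 12, 13]

MISSES = 6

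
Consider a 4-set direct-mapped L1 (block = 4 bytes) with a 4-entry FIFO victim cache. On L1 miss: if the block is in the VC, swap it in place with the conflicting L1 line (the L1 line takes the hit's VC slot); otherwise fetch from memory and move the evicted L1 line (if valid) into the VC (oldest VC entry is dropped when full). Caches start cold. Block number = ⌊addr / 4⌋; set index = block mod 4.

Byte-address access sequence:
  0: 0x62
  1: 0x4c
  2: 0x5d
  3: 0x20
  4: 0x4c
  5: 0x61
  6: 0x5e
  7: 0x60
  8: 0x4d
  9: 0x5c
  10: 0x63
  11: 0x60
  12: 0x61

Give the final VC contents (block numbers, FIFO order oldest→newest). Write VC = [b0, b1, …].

  [0] addr=0x62 blk=24 s=0: MISS | VC []
  [1] addr=0x4c blk=19 s=3: MISS | VC []
  [2] addr=0x5d blk=23 s=3: MISS | VC [19]
  [3] addr=0x20 blk=8 s=0: MISS | VC [19, 24]
  [4] addr=0x4c blk=19 s=3: VC-HIT | VC [23, 24]
  [5] addr=0x61 blk=24 s=0: VC-HIT | VC [23, 8]
  [6] addr=0x5e blk=23 s=3: VC-HIT | VC [19, 8]
  [7] addr=0x60 blk=24 s=0: L1-HIT | VC [19, 8]
  [8] addr=0x4d blk=19 s=3: VC-HIT | VC [23, 8]
  [9] addr=0x5c blk=23 s=3: VC-HIT | VC [19, 8]
  [10] addr=0x63 blk=24 s=0: L1-HIT | VC [19, 8]
  [11] addr=0x60 blk=24 s=0: L1-HIT | VC [19, 8]
  [12] addr=0x61 blk=24 s=0: L1-HIT | VC [19, 8]

VC = [19, 8]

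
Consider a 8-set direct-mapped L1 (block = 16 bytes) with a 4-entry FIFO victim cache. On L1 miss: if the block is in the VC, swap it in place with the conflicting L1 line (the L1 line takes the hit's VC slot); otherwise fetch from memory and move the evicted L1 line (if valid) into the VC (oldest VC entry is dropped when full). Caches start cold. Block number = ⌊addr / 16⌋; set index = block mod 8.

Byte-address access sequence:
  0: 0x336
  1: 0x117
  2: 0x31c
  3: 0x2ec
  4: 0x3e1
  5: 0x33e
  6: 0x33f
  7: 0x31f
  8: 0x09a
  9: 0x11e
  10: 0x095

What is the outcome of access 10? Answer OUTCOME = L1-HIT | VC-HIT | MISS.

OUTCOME = VC-HIT

  [0] addr=0x336 blk=51 s=3: MISS | VC []
  [1] addr=0x117 blk=17 s=1: MISS | VC []
  [2] addr=0x31c blk=49 s=1: MISS | VC [17]
  [3] addr=0x2ec blk=46 s=6: MISS | VC [17]
  [4] addr=0x3e1 blk=62 s=6: MISS | VC [17, 46]
  [5] addr=0x33e blk=51 s=3: L1-HIT | VC [17, 46]
  [6] addr=0x33f blk=51 s=3: L1-HIT | VC [17, 46]
  [7] addr=0x31f blk=49 s=1: L1-HIT | VC [17, 46]
  [8] addr=0x9a blk=9 s=1: MISS | VC [17, 46, 49]
  [9] addr=0x11e blk=17 s=1: VC-HIT | VC [9, 46, 49]
  [10] addr=0x95 blk=9 s=1: VC-HIT | VC [17, 46, 49]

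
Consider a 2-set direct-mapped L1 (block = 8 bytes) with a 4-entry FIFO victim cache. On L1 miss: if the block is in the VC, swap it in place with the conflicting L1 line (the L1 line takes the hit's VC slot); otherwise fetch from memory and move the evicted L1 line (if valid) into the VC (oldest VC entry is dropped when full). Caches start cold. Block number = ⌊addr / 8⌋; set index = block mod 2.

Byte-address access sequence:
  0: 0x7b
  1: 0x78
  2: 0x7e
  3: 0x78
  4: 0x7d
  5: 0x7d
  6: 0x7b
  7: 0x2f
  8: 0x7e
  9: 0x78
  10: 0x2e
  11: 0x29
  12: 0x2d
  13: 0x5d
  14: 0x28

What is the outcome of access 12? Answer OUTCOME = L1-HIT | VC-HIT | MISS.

0: 0x7b (blk 15, set 1) → MISS  vc=[]
1: 0x78 (blk 15, set 1) → L1-HIT  vc=[]
2: 0x7e (blk 15, set 1) → L1-HIT  vc=[]
3: 0x78 (blk 15, set 1) → L1-HIT  vc=[]
4: 0x7d (blk 15, set 1) → L1-HIT  vc=[]
5: 0x7d (blk 15, set 1) → L1-HIT  vc=[]
6: 0x7b (blk 15, set 1) → L1-HIT  vc=[]
7: 0x2f (blk 5, set 1) → MISS  vc=[15]
8: 0x7e (blk 15, set 1) → VC-HIT  vc=[5]
9: 0x78 (blk 15, set 1) → L1-HIT  vc=[5]
10: 0x2e (blk 5, set 1) → VC-HIT  vc=[15]
11: 0x29 (blk 5, set 1) → L1-HIT  vc=[15]
12: 0x2d (blk 5, set 1) → L1-HIT  vc=[15]
13: 0x5d (blk 11, set 1) → MISS  vc=[15, 5]
14: 0x28 (blk 5, set 1) → VC-HIT  vc=[15, 11]

OUTCOME = L1-HIT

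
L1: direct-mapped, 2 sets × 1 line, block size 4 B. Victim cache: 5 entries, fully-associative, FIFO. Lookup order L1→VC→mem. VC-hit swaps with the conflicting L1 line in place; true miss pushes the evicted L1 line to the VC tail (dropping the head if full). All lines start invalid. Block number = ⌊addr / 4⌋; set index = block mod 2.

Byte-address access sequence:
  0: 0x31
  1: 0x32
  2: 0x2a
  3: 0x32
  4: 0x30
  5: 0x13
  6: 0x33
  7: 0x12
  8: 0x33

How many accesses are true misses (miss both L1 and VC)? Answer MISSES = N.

0: 0x31 (blk 12, set 0) → MISS  vc=[]
1: 0x32 (blk 12, set 0) → L1-HIT  vc=[]
2: 0x2a (blk 10, set 0) → MISS  vc=[12]
3: 0x32 (blk 12, set 0) → VC-HIT  vc=[10]
4: 0x30 (blk 12, set 0) → L1-HIT  vc=[10]
5: 0x13 (blk 4, set 0) → MISS  vc=[10, 12]
6: 0x33 (blk 12, set 0) → VC-HIT  vc=[10, 4]
7: 0x12 (blk 4, set 0) → VC-HIT  vc=[10, 12]
8: 0x33 (blk 12, set 0) → VC-HIT  vc=[10, 4]

MISSES = 3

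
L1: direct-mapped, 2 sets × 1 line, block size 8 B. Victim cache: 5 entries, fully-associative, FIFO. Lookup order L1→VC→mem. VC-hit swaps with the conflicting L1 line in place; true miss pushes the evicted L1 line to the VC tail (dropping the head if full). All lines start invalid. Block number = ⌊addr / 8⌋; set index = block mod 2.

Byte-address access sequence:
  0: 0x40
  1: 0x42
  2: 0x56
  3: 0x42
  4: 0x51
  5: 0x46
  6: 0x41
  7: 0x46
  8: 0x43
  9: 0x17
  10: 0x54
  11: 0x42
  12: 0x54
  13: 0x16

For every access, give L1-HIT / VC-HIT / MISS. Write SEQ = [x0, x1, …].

0: 0x40 (blk 8, set 0) → MISS  vc=[]
1: 0x42 (blk 8, set 0) → L1-HIT  vc=[]
2: 0x56 (blk 10, set 0) → MISS  vc=[8]
3: 0x42 (blk 8, set 0) → VC-HIT  vc=[10]
4: 0x51 (blk 10, set 0) → VC-HIT  vc=[8]
5: 0x46 (blk 8, set 0) → VC-HIT  vc=[10]
6: 0x41 (blk 8, set 0) → L1-HIT  vc=[10]
7: 0x46 (blk 8, set 0) → L1-HIT  vc=[10]
8: 0x43 (blk 8, set 0) → L1-HIT  vc=[10]
9: 0x17 (blk 2, set 0) → MISS  vc=[10, 8]
10: 0x54 (blk 10, set 0) → VC-HIT  vc=[2, 8]
11: 0x42 (blk 8, set 0) → VC-HIT  vc=[2, 10]
12: 0x54 (blk 10, set 0) → VC-HIT  vc=[2, 8]
13: 0x16 (blk 2, set 0) → VC-HIT  vc=[10, 8]

SEQ = [MISS, L1-HIT, MISS, VC-HIT, VC-HIT, VC-HIT, L1-HIT, L1-HIT, L1-HIT, MISS, VC-HIT, VC-HIT, VC-HIT, VC-HIT]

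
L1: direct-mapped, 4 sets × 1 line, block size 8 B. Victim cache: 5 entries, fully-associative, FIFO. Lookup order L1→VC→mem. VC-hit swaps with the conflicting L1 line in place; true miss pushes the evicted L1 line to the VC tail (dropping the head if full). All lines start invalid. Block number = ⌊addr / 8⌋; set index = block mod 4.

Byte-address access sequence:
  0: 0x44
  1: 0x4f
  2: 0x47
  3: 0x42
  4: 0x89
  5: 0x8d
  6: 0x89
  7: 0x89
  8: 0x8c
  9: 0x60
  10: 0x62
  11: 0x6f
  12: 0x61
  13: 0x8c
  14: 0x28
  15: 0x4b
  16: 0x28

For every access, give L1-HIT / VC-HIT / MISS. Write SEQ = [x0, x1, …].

#0 0x44→b8/s0 MISS; vc=[]
#1 0x4f→b9/s1 MISS; vc=[]
#2 0x47→b8/s0 L1-HIT; vc=[]
#3 0x42→b8/s0 L1-HIT; vc=[]
#4 0x89→b17/s1 MISS; vc=[9]
#5 0x8d→b17/s1 L1-HIT; vc=[9]
#6 0x89→b17/s1 L1-HIT; vc=[9]
#7 0x89→b17/s1 L1-HIT; vc=[9]
#8 0x8c→b17/s1 L1-HIT; vc=[9]
#9 0x60→b12/s0 MISS; vc=[9,8]
#10 0x62→b12/s0 L1-HIT; vc=[9,8]
#11 0x6f→b13/s1 MISS; vc=[9,8,17]
#12 0x61→b12/s0 L1-HIT; vc=[9,8,17]
#13 0x8c→b17/s1 VC-HIT; vc=[9,8,13]
#14 0x28→b5/s1 MISS; vc=[9,8,13,17]
#15 0x4b→b9/s1 VC-HIT; vc=[5,8,13,17]
#16 0x28→b5/s1 VC-HIT; vc=[9,8,13,17]

SEQ = [MISS, MISS, L1-HIT, L1-HIT, MISS, L1-HIT, L1-HIT, L1-HIT, L1-HIT, MISS, L1-HIT, MISS, L1-HIT, VC-HIT, MISS, VC-HIT, VC-HIT]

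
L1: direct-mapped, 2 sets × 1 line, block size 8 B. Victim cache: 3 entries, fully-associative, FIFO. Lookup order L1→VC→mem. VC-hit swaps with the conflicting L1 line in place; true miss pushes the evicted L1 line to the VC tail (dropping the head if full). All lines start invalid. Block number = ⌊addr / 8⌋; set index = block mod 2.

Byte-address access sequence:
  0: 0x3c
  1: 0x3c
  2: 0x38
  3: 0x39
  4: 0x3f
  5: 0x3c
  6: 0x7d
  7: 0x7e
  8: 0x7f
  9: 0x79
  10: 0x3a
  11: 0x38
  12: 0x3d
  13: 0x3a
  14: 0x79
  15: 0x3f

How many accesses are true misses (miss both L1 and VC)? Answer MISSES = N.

#0 0x3c→b7/s1 MISS; vc=[]
#1 0x3c→b7/s1 L1-HIT; vc=[]
#2 0x38→b7/s1 L1-HIT; vc=[]
#3 0x39→b7/s1 L1-HIT; vc=[]
#4 0x3f→b7/s1 L1-HIT; vc=[]
#5 0x3c→b7/s1 L1-HIT; vc=[]
#6 0x7d→b15/s1 MISS; vc=[7]
#7 0x7e→b15/s1 L1-HIT; vc=[7]
#8 0x7f→b15/s1 L1-HIT; vc=[7]
#9 0x79→b15/s1 L1-HIT; vc=[7]
#10 0x3a→b7/s1 VC-HIT; vc=[15]
#11 0x38→b7/s1 L1-HIT; vc=[15]
#12 0x3d→b7/s1 L1-HIT; vc=[15]
#13 0x3a→b7/s1 L1-HIT; vc=[15]
#14 0x79→b15/s1 VC-HIT; vc=[7]
#15 0x3f→b7/s1 VC-HIT; vc=[15]

MISSES = 2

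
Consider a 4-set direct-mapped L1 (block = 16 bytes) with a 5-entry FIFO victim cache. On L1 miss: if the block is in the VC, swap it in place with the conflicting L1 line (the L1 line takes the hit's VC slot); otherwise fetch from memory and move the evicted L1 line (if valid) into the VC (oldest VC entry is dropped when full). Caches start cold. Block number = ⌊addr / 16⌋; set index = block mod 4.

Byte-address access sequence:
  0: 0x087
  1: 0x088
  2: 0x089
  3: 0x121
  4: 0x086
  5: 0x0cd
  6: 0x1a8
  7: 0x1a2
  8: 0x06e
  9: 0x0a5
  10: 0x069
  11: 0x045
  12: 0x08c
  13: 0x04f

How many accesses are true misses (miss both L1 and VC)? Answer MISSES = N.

MISSES = 7

  [0] addr=0x87 blk=8 s=0: MISS | VC []
  [1] addr=0x88 blk=8 s=0: L1-HIT | VC []
  [2] addr=0x89 blk=8 s=0: L1-HIT | VC []
  [3] addr=0x121 blk=18 s=2: MISS | VC []
  [4] addr=0x86 blk=8 s=0: L1-HIT | VC []
  [5] addr=0xcd blk=12 s=0: MISS | VC [8]
  [6] addr=0x1a8 blk=26 s=2: MISS | VC [8, 18]
  [7] addr=0x1a2 blk=26 s=2: L1-HIT | VC [8, 18]
  [8] addr=0x6e blk=6 s=2: MISS | VC [8, 18, 26]
  [9] addr=0xa5 blk=10 s=2: MISS | VC [8, 18, 26, 6]
  [10] addr=0x69 blk=6 s=2: VC-HIT | VC [8, 18, 26, 10]
  [11] addr=0x45 blk=4 s=0: MISS | VC [8, 18, 26, 10, 12]
  [12] addr=0x8c blk=8 s=0: VC-HIT | VC [4, 18, 26, 10, 12]
  [13] addr=0x4f blk=4 s=0: VC-HIT | VC [8, 18, 26, 10, 12]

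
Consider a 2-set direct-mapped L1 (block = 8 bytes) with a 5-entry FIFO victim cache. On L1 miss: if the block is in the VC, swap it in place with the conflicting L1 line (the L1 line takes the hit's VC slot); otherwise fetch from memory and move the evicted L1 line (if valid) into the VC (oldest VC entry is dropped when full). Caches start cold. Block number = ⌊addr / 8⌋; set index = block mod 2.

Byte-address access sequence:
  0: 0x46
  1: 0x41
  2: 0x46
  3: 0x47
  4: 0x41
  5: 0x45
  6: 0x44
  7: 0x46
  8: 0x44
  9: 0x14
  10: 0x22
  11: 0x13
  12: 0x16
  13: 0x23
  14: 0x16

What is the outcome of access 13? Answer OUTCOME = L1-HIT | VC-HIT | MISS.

  [0] addr=0x46 blk=8 s=0: MISS | VC []
  [1] addr=0x41 blk=8 s=0: L1-HIT | VC []
  [2] addr=0x46 blk=8 s=0: L1-HIT | VC []
  [3] addr=0x47 blk=8 s=0: L1-HIT | VC []
  [4] addr=0x41 blk=8 s=0: L1-HIT | VC []
  [5] addr=0x45 blk=8 s=0: L1-HIT | VC []
  [6] addr=0x44 blk=8 s=0: L1-HIT | VC []
  [7] addr=0x46 blk=8 s=0: L1-HIT | VC []
  [8] addr=0x44 blk=8 s=0: L1-HIT | VC []
  [9] addr=0x14 blk=2 s=0: MISS | VC [8]
  [10] addr=0x22 blk=4 s=0: MISS | VC [8, 2]
  [11] addr=0x13 blk=2 s=0: VC-HIT | VC [8, 4]
  [12] addr=0x16 blk=2 s=0: L1-HIT | VC [8, 4]
  [13] addr=0x23 blk=4 s=0: VC-HIT | VC [8, 2]
  [14] addr=0x16 blk=2 s=0: VC-HIT | VC [8, 4]

OUTCOME = VC-HIT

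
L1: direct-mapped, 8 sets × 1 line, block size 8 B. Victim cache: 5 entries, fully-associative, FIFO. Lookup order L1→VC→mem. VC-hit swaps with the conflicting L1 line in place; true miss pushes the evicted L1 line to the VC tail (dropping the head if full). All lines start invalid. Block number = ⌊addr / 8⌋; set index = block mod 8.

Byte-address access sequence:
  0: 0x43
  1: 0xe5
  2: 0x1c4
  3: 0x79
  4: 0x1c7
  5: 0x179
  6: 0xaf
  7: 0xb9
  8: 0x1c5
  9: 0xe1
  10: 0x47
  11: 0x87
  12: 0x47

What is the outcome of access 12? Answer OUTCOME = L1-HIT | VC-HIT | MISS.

OUTCOME = VC-HIT

#0 0x43→b8/s0 MISS; vc=[]
#1 0xe5→b28/s4 MISS; vc=[]
#2 0x1c4→b56/s0 MISS; vc=[8]
#3 0x79→b15/s7 MISS; vc=[8]
#4 0x1c7→b56/s0 L1-HIT; vc=[8]
#5 0x179→b47/s7 MISS; vc=[8,15]
#6 0xaf→b21/s5 MISS; vc=[8,15]
#7 0xb9→b23/s7 MISS; vc=[8,15,47]
#8 0x1c5→b56/s0 L1-HIT; vc=[8,15,47]
#9 0xe1→b28/s4 L1-HIT; vc=[8,15,47]
#10 0x47→b8/s0 VC-HIT; vc=[56,15,47]
#11 0x87→b16/s0 MISS; vc=[56,15,47,8]
#12 0x47→b8/s0 VC-HIT; vc=[56,15,47,16]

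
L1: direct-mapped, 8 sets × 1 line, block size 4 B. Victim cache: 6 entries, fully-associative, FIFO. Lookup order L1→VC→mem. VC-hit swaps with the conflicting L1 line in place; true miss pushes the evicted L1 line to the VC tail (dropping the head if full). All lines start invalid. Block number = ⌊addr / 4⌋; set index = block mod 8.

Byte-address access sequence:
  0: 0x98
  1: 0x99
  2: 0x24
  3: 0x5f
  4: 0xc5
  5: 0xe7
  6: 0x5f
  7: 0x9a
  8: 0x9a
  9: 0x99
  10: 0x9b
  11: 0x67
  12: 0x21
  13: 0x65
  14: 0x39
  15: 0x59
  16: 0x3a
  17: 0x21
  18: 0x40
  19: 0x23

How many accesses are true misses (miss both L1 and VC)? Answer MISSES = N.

MISSES = 10

#0 0x98→b38/s6 MISS; vc=[]
#1 0x99→b38/s6 L1-HIT; vc=[]
#2 0x24→b9/s1 MISS; vc=[]
#3 0x5f→b23/s7 MISS; vc=[]
#4 0xc5→b49/s1 MISS; vc=[9]
#5 0xe7→b57/s1 MISS; vc=[9,49]
#6 0x5f→b23/s7 L1-HIT; vc=[9,49]
#7 0x9a→b38/s6 L1-HIT; vc=[9,49]
#8 0x9a→b38/s6 L1-HIT; vc=[9,49]
#9 0x99→b38/s6 L1-HIT; vc=[9,49]
#10 0x9b→b38/s6 L1-HIT; vc=[9,49]
#11 0x67→b25/s1 MISS; vc=[9,49,57]
#12 0x21→b8/s0 MISS; vc=[9,49,57]
#13 0x65→b25/s1 L1-HIT; vc=[9,49,57]
#14 0x39→b14/s6 MISS; vc=[9,49,57,38]
#15 0x59→b22/s6 MISS; vc=[9,49,57,38,14]
#16 0x3a→b14/s6 VC-HIT; vc=[9,49,57,38,22]
#17 0x21→b8/s0 L1-HIT; vc=[9,49,57,38,22]
#18 0x40→b16/s0 MISS; vc=[9,49,57,38,22,8]
#19 0x23→b8/s0 VC-HIT; vc=[9,49,57,38,22,16]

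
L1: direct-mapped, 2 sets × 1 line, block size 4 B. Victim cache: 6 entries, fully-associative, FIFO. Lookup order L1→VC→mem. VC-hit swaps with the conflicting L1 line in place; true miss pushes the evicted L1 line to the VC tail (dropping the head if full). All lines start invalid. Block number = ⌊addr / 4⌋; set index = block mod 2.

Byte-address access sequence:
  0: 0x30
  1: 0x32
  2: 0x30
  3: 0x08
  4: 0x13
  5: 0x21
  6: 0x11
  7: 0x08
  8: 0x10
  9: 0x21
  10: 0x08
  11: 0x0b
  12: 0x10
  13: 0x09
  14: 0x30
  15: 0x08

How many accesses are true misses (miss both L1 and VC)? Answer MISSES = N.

0: 0x30 (blk 12, set 0) → MISS  vc=[]
1: 0x32 (blk 12, set 0) → L1-HIT  vc=[]
2: 0x30 (blk 12, set 0) → L1-HIT  vc=[]
3: 0x8 (blk 2, set 0) → MISS  vc=[12]
4: 0x13 (blk 4, set 0) → MISS  vc=[12, 2]
5: 0x21 (blk 8, set 0) → MISS  vc=[12, 2, 4]
6: 0x11 (blk 4, set 0) → VC-HIT  vc=[12, 2, 8]
7: 0x8 (blk 2, set 0) → VC-HIT  vc=[12, 4, 8]
8: 0x10 (blk 4, set 0) → VC-HIT  vc=[12, 2, 8]
9: 0x21 (blk 8, set 0) → VC-HIT  vc=[12, 2, 4]
10: 0x8 (blk 2, set 0) → VC-HIT  vc=[12, 8, 4]
11: 0xb (blk 2, set 0) → L1-HIT  vc=[12, 8, 4]
12: 0x10 (blk 4, set 0) → VC-HIT  vc=[12, 8, 2]
13: 0x9 (blk 2, set 0) → VC-HIT  vc=[12, 8, 4]
14: 0x30 (blk 12, set 0) → VC-HIT  vc=[2, 8, 4]
15: 0x8 (blk 2, set 0) → VC-HIT  vc=[12, 8, 4]

MISSES = 4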